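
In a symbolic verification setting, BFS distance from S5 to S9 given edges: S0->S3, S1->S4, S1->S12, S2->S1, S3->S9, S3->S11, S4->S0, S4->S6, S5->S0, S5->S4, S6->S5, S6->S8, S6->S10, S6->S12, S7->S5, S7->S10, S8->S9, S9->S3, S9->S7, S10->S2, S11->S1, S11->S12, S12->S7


BFS layer-by-layer from S5:
  dist 0: {S5}
  dist 1: {S0, S4}
  dist 2: {S3, S6}
  dist 3: {S8, S9, S10, S11, S12}
  -> S9 reached at distance 3
Shortest path length = 3

3


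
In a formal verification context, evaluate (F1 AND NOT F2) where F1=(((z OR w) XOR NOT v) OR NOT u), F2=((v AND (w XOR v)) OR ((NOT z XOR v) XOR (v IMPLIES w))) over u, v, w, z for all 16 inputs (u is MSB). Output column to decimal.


F1 = (((z OR w) XOR NOT v) OR NOT u)
F2 = ((v AND (w XOR v)) OR ((NOT z XOR v) XOR (v IMPLIES w)))
Counterexample to F1=>F2 is where F1=1 and F2=0.
Evaluate each row (bits = u,v,w,z, MSB first):
  row 0 [0000]: F1=1 F2=0 -> F1&~F2 -> 1
  row 1 [0001]: F1=1 F2=1 -> F1&~F2 -> 0
  row 2 [0010]: F1=1 F2=0 -> F1&~F2 -> 1
  row 3 [0011]: F1=1 F2=1 -> F1&~F2 -> 0
  row 4 [0100]: F1=1 F2=1 -> F1&~F2 -> 0
  row 5 [0101]: F1=1 F2=1 -> F1&~F2 -> 0
  row 6 [0110]: F1=1 F2=1 -> F1&~F2 -> 0
  row 7 [0111]: F1=1 F2=0 -> F1&~F2 -> 1
  row 8 [1000]: F1=1 F2=0 -> F1&~F2 -> 1
  row 9 [1001]: F1=0 F2=1 -> F1&~F2 -> 0
  row 10 [1010]: F1=0 F2=0 -> F1&~F2 -> 0
  row 11 [1011]: F1=0 F2=1 -> F1&~F2 -> 0
  row 12 [1100]: F1=0 F2=1 -> F1&~F2 -> 0
  row 13 [1101]: F1=1 F2=1 -> F1&~F2 -> 0
  row 14 [1110]: F1=1 F2=1 -> F1&~F2 -> 0
  row 15 [1111]: F1=1 F2=0 -> F1&~F2 -> 1
Full result column, 4 rows per line (u,v fixed per line; w,z runs 00..11 left to right):
  rows 0-3 [u,v=00]: 1010  = hex A
  rows 4-7 [u,v=01]: 0001  = hex 1
  rows 8-11 [u,v=10]: 1000  = hex 8
  rows 12-15 [u,v=11]: 0001  = hex 1
Counterexample vector (row 0 .. row 15) = 1010000110000001
Output column grouped in 4s = 1010 0001 1000 0001 = 0xA181
Convert to decimal digit by digit (value = value*16 + digit):
  A -> 10
  10*16 + 1 = 161
  161*16 + 8 = 2584
  2584*16 + 1 = 41345
Decimal = 41345

41345


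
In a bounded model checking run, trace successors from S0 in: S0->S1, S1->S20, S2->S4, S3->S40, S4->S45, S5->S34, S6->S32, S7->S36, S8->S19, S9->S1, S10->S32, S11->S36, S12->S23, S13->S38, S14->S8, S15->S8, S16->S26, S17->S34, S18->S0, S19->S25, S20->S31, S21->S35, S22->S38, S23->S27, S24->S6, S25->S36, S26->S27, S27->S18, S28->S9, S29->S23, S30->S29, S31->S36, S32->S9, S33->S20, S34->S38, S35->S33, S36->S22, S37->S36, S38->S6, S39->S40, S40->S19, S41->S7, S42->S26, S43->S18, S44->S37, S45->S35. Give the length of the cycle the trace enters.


Trace from S0 until a state repeats:
  S0 -> S1 -> S20 -> S31 -> S36 -> S22 -> S38 -> S6 -> S32 -> S9 -> S1
S1 first seen at step 1, revisited at step 10.
Cycle length = 10 - 1 = 9

9


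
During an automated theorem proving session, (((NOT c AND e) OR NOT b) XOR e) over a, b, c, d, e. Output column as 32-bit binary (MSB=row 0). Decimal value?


Formula: (((NOT c AND e) OR NOT b) XOR e) over a, b, c, d, e (32 rows)
Evaluate each row (bits = a,b,c,d,e, MSB first):
  row 0 [00000]: (((NOT 0 AND 0) OR NOT 0) XOR 0) -> 1
  row 1 [00001]: (((NOT 0 AND 1) OR NOT 0) XOR 1) -> 0
  row 2 [00010]: (((NOT 0 AND 0) OR NOT 0) XOR 0) -> 1
  row 3 [00011]: (((NOT 0 AND 1) OR NOT 0) XOR 1) -> 0
  row 4 [00100]: (((NOT 1 AND 0) OR NOT 0) XOR 0) -> 1
  row 5 [00101]: (((NOT 1 AND 1) OR NOT 0) XOR 1) -> 0
  row 6 [00110]: (((NOT 1 AND 0) OR NOT 0) XOR 0) -> 1
  row 7 [00111]: (((NOT 1 AND 1) OR NOT 0) XOR 1) -> 0
  row 8 [01000]: (((NOT 0 AND 0) OR NOT 1) XOR 0) -> 0
  row 9 [01001]: (((NOT 0 AND 1) OR NOT 1) XOR 1) -> 0
  row 10 [01010]: (((NOT 0 AND 0) OR NOT 1) XOR 0) -> 0
  row 11 [01011]: (((NOT 0 AND 1) OR NOT 1) XOR 1) -> 0
  row 12 [01100]: (((NOT 1 AND 0) OR NOT 1) XOR 0) -> 0
  row 13 [01101]: (((NOT 1 AND 1) OR NOT 1) XOR 1) -> 1
  row 14 [01110]: (((NOT 1 AND 0) OR NOT 1) XOR 0) -> 0
  row 15 [01111]: (((NOT 1 AND 1) OR NOT 1) XOR 1) -> 1
  row 16 [10000]: (((NOT 0 AND 0) OR NOT 0) XOR 0) -> 1
  row 17 [10001]: (((NOT 0 AND 1) OR NOT 0) XOR 1) -> 0
  row 18 [10010]: (((NOT 0 AND 0) OR NOT 0) XOR 0) -> 1
  row 19 [10011]: (((NOT 0 AND 1) OR NOT 0) XOR 1) -> 0
  row 20 [10100]: (((NOT 1 AND 0) OR NOT 0) XOR 0) -> 1
  row 21 [10101]: (((NOT 1 AND 1) OR NOT 0) XOR 1) -> 0
  row 22 [10110]: (((NOT 1 AND 0) OR NOT 0) XOR 0) -> 1
  row 23 [10111]: (((NOT 1 AND 1) OR NOT 0) XOR 1) -> 0
  row 24 [11000]: (((NOT 0 AND 0) OR NOT 1) XOR 0) -> 0
  row 25 [11001]: (((NOT 0 AND 1) OR NOT 1) XOR 1) -> 0
  row 26 [11010]: (((NOT 0 AND 0) OR NOT 1) XOR 0) -> 0
  row 27 [11011]: (((NOT 0 AND 1) OR NOT 1) XOR 1) -> 0
  row 28 [11100]: (((NOT 1 AND 0) OR NOT 1) XOR 0) -> 0
  row 29 [11101]: (((NOT 1 AND 1) OR NOT 1) XOR 1) -> 1
  row 30 [11110]: (((NOT 1 AND 0) OR NOT 1) XOR 0) -> 0
  row 31 [11111]: (((NOT 1 AND 1) OR NOT 1) XOR 1) -> 1
Full result column, 4 rows per line (a,b,c fixed per line; d,e runs 00..11 left to right):
  rows 0-3 [a,b,c=000]: 1010  = hex A
  rows 4-7 [a,b,c=001]: 1010  = hex A
  rows 8-11 [a,b,c=010]: 0000  = hex 0
  rows 12-15 [a,b,c=011]: 0101  = hex 5
  rows 16-19 [a,b,c=100]: 1010  = hex A
  rows 20-23 [a,b,c=101]: 1010  = hex A
  rows 24-27 [a,b,c=110]: 0000  = hex 0
  rows 28-31 [a,b,c=111]: 0101  = hex 5
Output column (row 0 .. row 31) = 10101010000001011010101000000101
Output column grouped in 4s = 1010 1010 0000 0101 1010 1010 0000 0101 = 0xAA05AA05
Convert to decimal digit by digit (value = value*16 + digit):
  A -> 10
  10*16 + 10 (A) = 170
  170*16 + 0 = 2720
  2720*16 + 5 = 43525
  43525*16 + 10 (A) = 696410
  696410*16 + 10 (A) = 11142570
  11142570*16 + 0 = 178281120
  178281120*16 + 5 = 2852497925
Decimal = 2852497925

2852497925


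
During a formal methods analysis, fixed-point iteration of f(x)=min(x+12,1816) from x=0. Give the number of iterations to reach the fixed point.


Step 1: x=0, cap=1816, increment=12
Step 2: x grows by 12 each step until capped at 1816; fixed point is x=1816
Step 3: iterations = ceil(1816/12) = 152

152


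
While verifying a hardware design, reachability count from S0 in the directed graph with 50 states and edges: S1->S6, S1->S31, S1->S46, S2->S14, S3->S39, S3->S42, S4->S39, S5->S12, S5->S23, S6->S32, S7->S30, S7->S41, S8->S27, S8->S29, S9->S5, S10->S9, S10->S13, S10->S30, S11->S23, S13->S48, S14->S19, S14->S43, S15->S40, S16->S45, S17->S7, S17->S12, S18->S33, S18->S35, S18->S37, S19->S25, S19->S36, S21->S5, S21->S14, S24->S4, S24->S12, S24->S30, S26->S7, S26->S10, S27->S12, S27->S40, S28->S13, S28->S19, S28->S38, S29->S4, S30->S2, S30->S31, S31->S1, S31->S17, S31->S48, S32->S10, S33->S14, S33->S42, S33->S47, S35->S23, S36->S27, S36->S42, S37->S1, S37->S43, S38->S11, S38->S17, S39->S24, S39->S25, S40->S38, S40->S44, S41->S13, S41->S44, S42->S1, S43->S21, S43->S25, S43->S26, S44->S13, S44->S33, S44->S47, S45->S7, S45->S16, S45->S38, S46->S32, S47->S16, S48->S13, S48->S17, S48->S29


BFS from S0:
  layer 0: {S0}
Reachable set: {S0}
Count = 1

1


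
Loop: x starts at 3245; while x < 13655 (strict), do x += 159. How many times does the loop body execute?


Step 1: x goes from 3245 toward 13655 by 159; the body runs while x<13655, so iterations = ceil((bound-start)/step)
Step 2: Distance=10410
Step 3: ceil(10410/159)=66

66


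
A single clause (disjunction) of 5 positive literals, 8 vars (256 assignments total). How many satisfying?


Step 1: Total=2^8=256
Step 2: Unsat when all 5 false: 2^3=8
Step 3: Sat=256-8=248

248


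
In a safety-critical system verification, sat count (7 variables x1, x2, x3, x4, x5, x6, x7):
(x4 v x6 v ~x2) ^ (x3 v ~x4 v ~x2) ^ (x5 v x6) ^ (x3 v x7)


CNF with 4 clauses over 7 vars (128 assignments).
An assignment satisfies CNF iff every clause has >=1 true literal.
Check each row (bits = x1,x2,x3,x4,x5,x6,x7; clause T/F shown):
  row 0 [0000000]: clauses=TTFF -> 0
  row 1 [0000001]: clauses=TTFT -> 0
  row 2 [0000010]: clauses=TTTF -> 0
  row 3 [0000011]: clauses=TTTT -> 1
  row 4 [0000100]: clauses=TTTF -> 0
  (every remaining row is evaluated the same way; all 128 results are listed next)
Full result column, 8 rows per line (x1,x2,x3,x4 fixed per line; x5,x6,x7 runs 000..111 left to right):
  rows 0-7 [x1,x2,x3,x4=0000]: 00010101  (ones: 3)
  rows 8-15 [x1,x2,x3,x4=0001]: 00010101  (ones: 3)
  rows 16-23 [x1,x2,x3,x4=0010]: 00111111  (ones: 6)
  rows 24-31 [x1,x2,x3,x4=0011]: 00111111  (ones: 6)
  rows 32-39 [x1,x2,x3,x4=0100]: 00010001  (ones: 2)
  rows 40-47 [x1,x2,x3,x4=0101]: 00000000  (ones: 0)
  rows 48-55 [x1,x2,x3,x4=0110]: 00110011  (ones: 4)
  rows 56-63 [x1,x2,x3,x4=0111]: 00111111  (ones: 6)
  rows 64-71 [x1,x2,x3,x4=1000]: 00010101  (ones: 3)
  rows 72-79 [x1,x2,x3,x4=1001]: 00010101  (ones: 3)
  rows 80-87 [x1,x2,x3,x4=1010]: 00111111  (ones: 6)
  rows 88-95 [x1,x2,x3,x4=1011]: 00111111  (ones: 6)
  rows 96-103 [x1,x2,x3,x4=1100]: 00010001  (ones: 2)
  rows 104-111 [x1,x2,x3,x4=1101]: 00000000  (ones: 0)
  rows 112-119 [x1,x2,x3,x4=1110]: 00110011  (ones: 4)
  rows 120-127 [x1,x2,x3,x4=1111]: 00111111  (ones: 6)
Satisfying assignments = 3+3+6+6+2+0+4+6+3+3+6+6+2+0+4+6 = 60

60


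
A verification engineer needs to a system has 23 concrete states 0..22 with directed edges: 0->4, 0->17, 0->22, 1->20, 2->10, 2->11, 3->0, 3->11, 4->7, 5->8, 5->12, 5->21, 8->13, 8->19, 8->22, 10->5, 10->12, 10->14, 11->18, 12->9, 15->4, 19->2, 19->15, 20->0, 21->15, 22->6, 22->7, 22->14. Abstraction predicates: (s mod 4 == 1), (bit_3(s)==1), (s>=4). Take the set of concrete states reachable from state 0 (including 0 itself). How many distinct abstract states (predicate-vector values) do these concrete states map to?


BFS from 0:
Concrete reachable: {0, 4, 6, 7, 14, 17, 22}
Abstract via predicates (s mod 4 == 1), (bit_3(s)==1), (s>=4):
  (0,0,0) <- {0}
  (0,0,1) <- {4, 6, 7, 22}
  (0,1,1) <- {14}
  (1,0,1) <- {17}
Distinct abstract states = 4

4


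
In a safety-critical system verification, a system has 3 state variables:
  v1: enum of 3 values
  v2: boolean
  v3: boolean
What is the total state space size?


State space = product of domain sizes of all variables.
Domain sizes:
  v1 (enum of 3 values): 3
  v2 (boolean): 2
  v3 (boolean): 2
Product = 3 * 2 * 2 = 12

12


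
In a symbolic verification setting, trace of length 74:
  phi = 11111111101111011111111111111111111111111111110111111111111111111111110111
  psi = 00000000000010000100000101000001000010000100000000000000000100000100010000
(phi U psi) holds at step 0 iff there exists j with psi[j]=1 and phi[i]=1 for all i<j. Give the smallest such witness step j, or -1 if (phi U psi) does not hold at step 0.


(phi U psi) at 0: need smallest j with psi[j]=1 and phi[i]=1 for all i in [0,j).
Scan from step 0:
  step 0: phi=1, psi=0 -> continue
  step 1: phi=1, psi=0 -> continue
  step 2: phi=1, psi=0 -> continue
  step 3: phi=1, psi=0 -> continue
  step 9: phi=0 -> phi-prefix broken from here
  step 12: psi=1 but phi already failed -> not a witness
  step 17: psi=1 but phi already failed -> not a witness
  step 23: psi=1 but phi already failed -> not a witness
  step 25: psi=1 but phi already failed -> not a witness
  step 31: psi=1 but phi already failed -> not a witness
  step 36: psi=1 but phi already failed -> not a witness
  step 41: psi=1 but phi already failed -> not a witness
  step 59: psi=1 but phi already failed -> not a witness
  step 65: psi=1 but phi already failed -> not a witness
  step 69: psi=1 but phi already failed -> not a witness
  end of trace: no witness -> -1
Witness step = -1

-1


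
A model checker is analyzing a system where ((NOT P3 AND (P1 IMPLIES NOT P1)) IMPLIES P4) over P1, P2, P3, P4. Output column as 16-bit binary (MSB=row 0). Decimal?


Formula: ((NOT P3 AND (P1 IMPLIES NOT P1)) IMPLIES P4) over P1, P2, P3, P4 (16 rows)
Evaluate each row (bits = P1,P2,P3,P4, MSB first):
  row 0 [0000]: ((NOT 0 AND (0 IMPLIES NOT 0)) IMPLIES 0) -> 0
  row 1 [0001]: ((NOT 0 AND (0 IMPLIES NOT 0)) IMPLIES 1) -> 1
  row 2 [0010]: ((NOT 1 AND (0 IMPLIES NOT 0)) IMPLIES 0) -> 1
  row 3 [0011]: ((NOT 1 AND (0 IMPLIES NOT 0)) IMPLIES 1) -> 1
  row 4 [0100]: ((NOT 0 AND (0 IMPLIES NOT 0)) IMPLIES 0) -> 0
  row 5 [0101]: ((NOT 0 AND (0 IMPLIES NOT 0)) IMPLIES 1) -> 1
  row 6 [0110]: ((NOT 1 AND (0 IMPLIES NOT 0)) IMPLIES 0) -> 1
  row 7 [0111]: ((NOT 1 AND (0 IMPLIES NOT 0)) IMPLIES 1) -> 1
  row 8 [1000]: ((NOT 0 AND (1 IMPLIES NOT 1)) IMPLIES 0) -> 1
  row 9 [1001]: ((NOT 0 AND (1 IMPLIES NOT 1)) IMPLIES 1) -> 1
  row 10 [1010]: ((NOT 1 AND (1 IMPLIES NOT 1)) IMPLIES 0) -> 1
  row 11 [1011]: ((NOT 1 AND (1 IMPLIES NOT 1)) IMPLIES 1) -> 1
  row 12 [1100]: ((NOT 0 AND (1 IMPLIES NOT 1)) IMPLIES 0) -> 1
  row 13 [1101]: ((NOT 0 AND (1 IMPLIES NOT 1)) IMPLIES 1) -> 1
  row 14 [1110]: ((NOT 1 AND (1 IMPLIES NOT 1)) IMPLIES 0) -> 1
  row 15 [1111]: ((NOT 1 AND (1 IMPLIES NOT 1)) IMPLIES 1) -> 1
Full result column, 4 rows per line (P1,P2 fixed per line; P3,P4 runs 00..11 left to right):
  rows 0-3 [P1,P2=00]: 0111  = hex 7
  rows 4-7 [P1,P2=01]: 0111  = hex 7
  rows 8-11 [P1,P2=10]: 1111  = hex F
  rows 12-15 [P1,P2=11]: 1111  = hex F
Output column (row 0 .. row 15) = 0111011111111111
Output column grouped in 4s = 0111 0111 1111 1111 = 0x77FF
Convert to decimal digit by digit (value = value*16 + digit):
  7 -> 7
  7*16 + 7 = 119
  119*16 + 15 (F) = 1919
  1919*16 + 15 (F) = 30719
Decimal = 30719

30719


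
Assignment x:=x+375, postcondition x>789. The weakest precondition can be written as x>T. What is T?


Formula: wp(x:=E, P) = P[E/x] (substitute E for x in postcondition)
Step 1: Postcondition: x>789
Step 2: Substitute x+375 for x: x+375>789
Step 3: Solve for x: x > 789-375 = 414

414


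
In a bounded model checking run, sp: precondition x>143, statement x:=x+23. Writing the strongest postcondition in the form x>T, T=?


Formula: sp(P, x:=E) = exists old_x. (x = E[old_x/x]) AND P[old_x/x] (old_x is the value of x before the assignment; eliminate old_x by solving x = E[old_x/x] for old_x)
Step 1: Precondition P: x>143, i.e. old_x > 143
Step 2: Assignment gives x = old_x + 23, so old_x = x - 23
Step 3: Substitute into P: x - 23 > 143
Step 4: Simplify: x > 143+23 = 166

166


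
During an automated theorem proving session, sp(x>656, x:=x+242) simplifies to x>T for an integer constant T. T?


Formula: sp(P, x:=E) = exists old_x. (x = E[old_x/x]) AND P[old_x/x] (old_x is the value of x before the assignment; eliminate old_x by solving x = E[old_x/x] for old_x)
Step 1: Precondition P: x>656, i.e. old_x > 656
Step 2: Assignment gives x = old_x + 242, so old_x = x - 242
Step 3: Substitute into P: x - 242 > 656
Step 4: Simplify: x > 656+242 = 898

898


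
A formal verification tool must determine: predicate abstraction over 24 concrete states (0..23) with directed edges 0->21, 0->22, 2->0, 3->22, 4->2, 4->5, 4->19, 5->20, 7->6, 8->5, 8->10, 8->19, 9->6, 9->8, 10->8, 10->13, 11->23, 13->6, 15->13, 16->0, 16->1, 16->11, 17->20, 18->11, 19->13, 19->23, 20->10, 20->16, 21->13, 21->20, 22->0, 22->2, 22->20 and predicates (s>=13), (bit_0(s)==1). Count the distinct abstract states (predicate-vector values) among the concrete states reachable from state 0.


BFS from 0:
Concrete reachable: {0, 1, 2, 5, 6, 8, 10, 11, 13, 16, 19, 20, 21, 22, 23}
Abstract via predicates (s>=13), (bit_0(s)==1):
  (0,0) <- {0, 2, 6, 8, 10}
  (0,1) <- {1, 5, 11}
  (1,0) <- {16, 20, 22}
  (1,1) <- {13, 19, 21, 23}
Distinct abstract states = 4

4


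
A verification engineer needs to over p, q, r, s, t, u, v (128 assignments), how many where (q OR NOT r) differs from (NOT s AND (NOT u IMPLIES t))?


F1 = (q OR NOT r)
F2 = (NOT s AND (NOT u IMPLIES t))
Evaluate both on each of 128 rows (bits = p,q,r,s,t,u,v):
  row 0 [0000000]: F1=1 F2=0 (differ) -> 1
  row 1 [0000001]: F1=1 F2=0 (differ) -> 1
  row 2 [0000010]: F1=1 F2=1 -> 0
  row 3 [0000011]: F1=1 F2=1 -> 0
  row 4 [0000100]: F1=1 F2=1 -> 0
  (every remaining row is evaluated the same way; all 128 results are listed next)
Full result column, 8 rows per line (p,q,r,s fixed per line; t,u,v runs 000..111 left to right):
  rows 0-7 [p,q,r,s=0000]: 11000000  (ones: 2)
  rows 8-15 [p,q,r,s=0001]: 11111111  (ones: 8)
  rows 16-23 [p,q,r,s=0010]: 00111111  (ones: 6)
  rows 24-31 [p,q,r,s=0011]: 00000000  (ones: 0)
  rows 32-39 [p,q,r,s=0100]: 11000000  (ones: 2)
  rows 40-47 [p,q,r,s=0101]: 11111111  (ones: 8)
  rows 48-55 [p,q,r,s=0110]: 11000000  (ones: 2)
  rows 56-63 [p,q,r,s=0111]: 11111111  (ones: 8)
  rows 64-71 [p,q,r,s=1000]: 11000000  (ones: 2)
  rows 72-79 [p,q,r,s=1001]: 11111111  (ones: 8)
  rows 80-87 [p,q,r,s=1010]: 00111111  (ones: 6)
  rows 88-95 [p,q,r,s=1011]: 00000000  (ones: 0)
  rows 96-103 [p,q,r,s=1100]: 11000000  (ones: 2)
  rows 104-111 [p,q,r,s=1101]: 11111111  (ones: 8)
  rows 112-119 [p,q,r,s=1110]: 11000000  (ones: 2)
  rows 120-127 [p,q,r,s=1111]: 11111111  (ones: 8)
Disagreements = 2+8+6+0+2+8+2+8+2+8+6+0+2+8+2+8 = 72

72


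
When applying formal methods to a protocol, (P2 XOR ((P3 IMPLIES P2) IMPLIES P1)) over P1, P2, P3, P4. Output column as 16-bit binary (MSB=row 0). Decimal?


Formula: (P2 XOR ((P3 IMPLIES P2) IMPLIES P1)) over P1, P2, P3, P4 (16 rows)
Evaluate each row (bits = P1,P2,P3,P4, MSB first):
  row 0 [0000]: (0 XOR ((0 IMPLIES 0) IMPLIES 0)) -> 0
  row 1 [0001]: (0 XOR ((0 IMPLIES 0) IMPLIES 0)) -> 0
  row 2 [0010]: (0 XOR ((1 IMPLIES 0) IMPLIES 0)) -> 1
  row 3 [0011]: (0 XOR ((1 IMPLIES 0) IMPLIES 0)) -> 1
  row 4 [0100]: (1 XOR ((0 IMPLIES 1) IMPLIES 0)) -> 1
  row 5 [0101]: (1 XOR ((0 IMPLIES 1) IMPLIES 0)) -> 1
  row 6 [0110]: (1 XOR ((1 IMPLIES 1) IMPLIES 0)) -> 1
  row 7 [0111]: (1 XOR ((1 IMPLIES 1) IMPLIES 0)) -> 1
  row 8 [1000]: (0 XOR ((0 IMPLIES 0) IMPLIES 1)) -> 1
  row 9 [1001]: (0 XOR ((0 IMPLIES 0) IMPLIES 1)) -> 1
  row 10 [1010]: (0 XOR ((1 IMPLIES 0) IMPLIES 1)) -> 1
  row 11 [1011]: (0 XOR ((1 IMPLIES 0) IMPLIES 1)) -> 1
  row 12 [1100]: (1 XOR ((0 IMPLIES 1) IMPLIES 1)) -> 0
  row 13 [1101]: (1 XOR ((0 IMPLIES 1) IMPLIES 1)) -> 0
  row 14 [1110]: (1 XOR ((1 IMPLIES 1) IMPLIES 1)) -> 0
  row 15 [1111]: (1 XOR ((1 IMPLIES 1) IMPLIES 1)) -> 0
Full result column, 4 rows per line (P1,P2 fixed per line; P3,P4 runs 00..11 left to right):
  rows 0-3 [P1,P2=00]: 0011  = hex 3
  rows 4-7 [P1,P2=01]: 1111  = hex F
  rows 8-11 [P1,P2=10]: 1111  = hex F
  rows 12-15 [P1,P2=11]: 0000  = hex 0
Output column (row 0 .. row 15) = 0011111111110000
Output column grouped in 4s = 0011 1111 1111 0000 = 0x3FF0
Convert to decimal digit by digit (value = value*16 + digit):
  3 -> 3
  3*16 + 15 (F) = 63
  63*16 + 15 (F) = 1023
  1023*16 + 0 = 16368
Decimal = 16368

16368


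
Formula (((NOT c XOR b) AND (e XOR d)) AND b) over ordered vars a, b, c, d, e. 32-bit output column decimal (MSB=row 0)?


Formula: (((NOT c XOR b) AND (e XOR d)) AND b) over a, b, c, d, e (32 rows)
Evaluate each row (bits = a,b,c,d,e, MSB first):
  row 0 [00000]: (((NOT 0 XOR 0) AND (0 XOR 0)) AND 0) -> 0
  row 1 [00001]: (((NOT 0 XOR 0) AND (1 XOR 0)) AND 0) -> 0
  row 2 [00010]: (((NOT 0 XOR 0) AND (0 XOR 1)) AND 0) -> 0
  row 3 [00011]: (((NOT 0 XOR 0) AND (1 XOR 1)) AND 0) -> 0
  row 4 [00100]: (((NOT 1 XOR 0) AND (0 XOR 0)) AND 0) -> 0
  row 5 [00101]: (((NOT 1 XOR 0) AND (1 XOR 0)) AND 0) -> 0
  row 6 [00110]: (((NOT 1 XOR 0) AND (0 XOR 1)) AND 0) -> 0
  row 7 [00111]: (((NOT 1 XOR 0) AND (1 XOR 1)) AND 0) -> 0
  row 8 [01000]: (((NOT 0 XOR 1) AND (0 XOR 0)) AND 1) -> 0
  row 9 [01001]: (((NOT 0 XOR 1) AND (1 XOR 0)) AND 1) -> 0
  row 10 [01010]: (((NOT 0 XOR 1) AND (0 XOR 1)) AND 1) -> 0
  row 11 [01011]: (((NOT 0 XOR 1) AND (1 XOR 1)) AND 1) -> 0
  row 12 [01100]: (((NOT 1 XOR 1) AND (0 XOR 0)) AND 1) -> 0
  row 13 [01101]: (((NOT 1 XOR 1) AND (1 XOR 0)) AND 1) -> 1
  row 14 [01110]: (((NOT 1 XOR 1) AND (0 XOR 1)) AND 1) -> 1
  row 15 [01111]: (((NOT 1 XOR 1) AND (1 XOR 1)) AND 1) -> 0
  row 16 [10000]: (((NOT 0 XOR 0) AND (0 XOR 0)) AND 0) -> 0
  row 17 [10001]: (((NOT 0 XOR 0) AND (1 XOR 0)) AND 0) -> 0
  row 18 [10010]: (((NOT 0 XOR 0) AND (0 XOR 1)) AND 0) -> 0
  row 19 [10011]: (((NOT 0 XOR 0) AND (1 XOR 1)) AND 0) -> 0
  row 20 [10100]: (((NOT 1 XOR 0) AND (0 XOR 0)) AND 0) -> 0
  row 21 [10101]: (((NOT 1 XOR 0) AND (1 XOR 0)) AND 0) -> 0
  row 22 [10110]: (((NOT 1 XOR 0) AND (0 XOR 1)) AND 0) -> 0
  row 23 [10111]: (((NOT 1 XOR 0) AND (1 XOR 1)) AND 0) -> 0
  row 24 [11000]: (((NOT 0 XOR 1) AND (0 XOR 0)) AND 1) -> 0
  row 25 [11001]: (((NOT 0 XOR 1) AND (1 XOR 0)) AND 1) -> 0
  row 26 [11010]: (((NOT 0 XOR 1) AND (0 XOR 1)) AND 1) -> 0
  row 27 [11011]: (((NOT 0 XOR 1) AND (1 XOR 1)) AND 1) -> 0
  row 28 [11100]: (((NOT 1 XOR 1) AND (0 XOR 0)) AND 1) -> 0
  row 29 [11101]: (((NOT 1 XOR 1) AND (1 XOR 0)) AND 1) -> 1
  row 30 [11110]: (((NOT 1 XOR 1) AND (0 XOR 1)) AND 1) -> 1
  row 31 [11111]: (((NOT 1 XOR 1) AND (1 XOR 1)) AND 1) -> 0
Full result column, 4 rows per line (a,b,c fixed per line; d,e runs 00..11 left to right):
  rows 0-3 [a,b,c=000]: 0000  = hex 0
  rows 4-7 [a,b,c=001]: 0000  = hex 0
  rows 8-11 [a,b,c=010]: 0000  = hex 0
  rows 12-15 [a,b,c=011]: 0110  = hex 6
  rows 16-19 [a,b,c=100]: 0000  = hex 0
  rows 20-23 [a,b,c=101]: 0000  = hex 0
  rows 24-27 [a,b,c=110]: 0000  = hex 0
  rows 28-31 [a,b,c=111]: 0110  = hex 6
Output column (row 0 .. row 31) = 00000000000001100000000000000110
Output column grouped in 4s = 0000 0000 0000 0110 0000 0000 0000 0110 = 0x00060006
Convert to decimal digit by digit (value = value*16 + digit):
  0 -> 0
  0*16 + 0 = 0
  0*16 + 0 = 0
  0*16 + 6 = 6
  6*16 + 0 = 96
  96*16 + 0 = 1536
  1536*16 + 0 = 24576
  24576*16 + 6 = 393222
Decimal = 393222

393222


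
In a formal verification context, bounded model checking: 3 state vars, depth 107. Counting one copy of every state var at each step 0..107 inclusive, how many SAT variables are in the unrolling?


BMC unrolls to depth k, creating one copy of each state var for steps 0..k.
Step count = 107 + 1 = 108 (steps 0 through 107)
Vars per step = 3
Total = 3 * 108 = 324

324


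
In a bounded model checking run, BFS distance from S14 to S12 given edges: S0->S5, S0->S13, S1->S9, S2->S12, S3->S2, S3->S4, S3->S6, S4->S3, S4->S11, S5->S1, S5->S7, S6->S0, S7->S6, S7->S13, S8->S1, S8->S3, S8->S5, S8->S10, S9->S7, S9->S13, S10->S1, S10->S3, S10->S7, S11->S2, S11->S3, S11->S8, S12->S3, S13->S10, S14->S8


BFS layer-by-layer from S14:
  dist 0: {S14}
  dist 1: {S8}
  dist 2: {S1, S3, S5, S10}
  dist 3: {S2, S4, S6, S7, S9}
  dist 4: {S0, S11, S12, S13}
  -> S12 reached at distance 4
Shortest path length = 4

4


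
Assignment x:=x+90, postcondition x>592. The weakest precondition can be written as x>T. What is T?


Formula: wp(x:=E, P) = P[E/x] (substitute E for x in postcondition)
Step 1: Postcondition: x>592
Step 2: Substitute x+90 for x: x+90>592
Step 3: Solve for x: x > 592-90 = 502

502


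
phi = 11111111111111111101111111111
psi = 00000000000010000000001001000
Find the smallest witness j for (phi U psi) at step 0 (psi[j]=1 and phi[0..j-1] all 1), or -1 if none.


(phi U psi) at 0: need smallest j with psi[j]=1 and phi[i]=1 for all i in [0,j).
Scan from step 0:
  step 0: phi=1, psi=0 -> continue
  step 1: phi=1, psi=0 -> continue
  step 2: phi=1, psi=0 -> continue
  step 3: phi=1, psi=0 -> continue
  step 12: psi=1 and phi held for [0,12) -> witness found
Witness step = 12

12


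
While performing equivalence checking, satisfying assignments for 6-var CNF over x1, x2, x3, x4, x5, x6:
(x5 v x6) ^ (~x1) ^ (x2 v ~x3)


CNF with 3 clauses over 6 vars (64 assignments).
An assignment satisfies CNF iff every clause has >=1 true literal.
Check each row (bits = x1,x2,x3,x4,x5,x6; clause T/F shown):
  row 0 [000000]: clauses=FTT -> 0
  row 1 [000001]: clauses=TTT -> 1
  row 2 [000010]: clauses=TTT -> 1
  row 3 [000011]: clauses=TTT -> 1
  row 4 [000100]: clauses=FTT -> 0
  (every remaining row is evaluated the same way; all 64 results are listed next)
Full result column, 8 rows per line (x1,x2,x3 fixed per line; x4,x5,x6 runs 000..111 left to right):
  rows 0-7 [x1,x2,x3=000]: 01110111  (ones: 6)
  rows 8-15 [x1,x2,x3=001]: 00000000  (ones: 0)
  rows 16-23 [x1,x2,x3=010]: 01110111  (ones: 6)
  rows 24-31 [x1,x2,x3=011]: 01110111  (ones: 6)
  rows 32-39 [x1,x2,x3=100]: 00000000  (ones: 0)
  rows 40-47 [x1,x2,x3=101]: 00000000  (ones: 0)
  rows 48-55 [x1,x2,x3=110]: 00000000  (ones: 0)
  rows 56-63 [x1,x2,x3=111]: 00000000  (ones: 0)
Satisfying assignments = 6+0+6+6+0+0+0+0 = 18

18


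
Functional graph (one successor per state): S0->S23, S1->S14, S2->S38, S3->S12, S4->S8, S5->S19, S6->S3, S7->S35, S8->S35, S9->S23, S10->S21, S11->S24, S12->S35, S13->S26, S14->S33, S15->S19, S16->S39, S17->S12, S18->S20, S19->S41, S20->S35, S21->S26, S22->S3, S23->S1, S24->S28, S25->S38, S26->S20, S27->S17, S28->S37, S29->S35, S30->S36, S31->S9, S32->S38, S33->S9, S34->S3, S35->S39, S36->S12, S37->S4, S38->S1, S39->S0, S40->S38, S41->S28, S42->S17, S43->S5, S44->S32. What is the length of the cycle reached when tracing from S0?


Trace from S0 until a state repeats:
  S0 -> S23 -> S1 -> S14 -> S33 -> S9 -> S23
S23 first seen at step 1, revisited at step 6.
Cycle length = 6 - 1 = 5

5


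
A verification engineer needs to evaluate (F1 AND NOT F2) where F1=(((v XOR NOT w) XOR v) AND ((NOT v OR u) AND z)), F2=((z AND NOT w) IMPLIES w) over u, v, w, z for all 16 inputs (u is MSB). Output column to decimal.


F1 = (((v XOR NOT w) XOR v) AND ((NOT v OR u) AND z))
F2 = ((z AND NOT w) IMPLIES w)
Counterexample to F1=>F2 is where F1=1 and F2=0.
Evaluate each row (bits = u,v,w,z, MSB first):
  row 0 [0000]: F1=0 F2=1 -> F1&~F2 -> 0
  row 1 [0001]: F1=1 F2=0 -> F1&~F2 -> 1
  row 2 [0010]: F1=0 F2=1 -> F1&~F2 -> 0
  row 3 [0011]: F1=0 F2=1 -> F1&~F2 -> 0
  row 4 [0100]: F1=0 F2=1 -> F1&~F2 -> 0
  row 5 [0101]: F1=0 F2=0 -> F1&~F2 -> 0
  row 6 [0110]: F1=0 F2=1 -> F1&~F2 -> 0
  row 7 [0111]: F1=0 F2=1 -> F1&~F2 -> 0
  row 8 [1000]: F1=0 F2=1 -> F1&~F2 -> 0
  row 9 [1001]: F1=1 F2=0 -> F1&~F2 -> 1
  row 10 [1010]: F1=0 F2=1 -> F1&~F2 -> 0
  row 11 [1011]: F1=0 F2=1 -> F1&~F2 -> 0
  row 12 [1100]: F1=0 F2=1 -> F1&~F2 -> 0
  row 13 [1101]: F1=1 F2=0 -> F1&~F2 -> 1
  row 14 [1110]: F1=0 F2=1 -> F1&~F2 -> 0
  row 15 [1111]: F1=0 F2=1 -> F1&~F2 -> 0
Full result column, 4 rows per line (u,v fixed per line; w,z runs 00..11 left to right):
  rows 0-3 [u,v=00]: 0100  = hex 4
  rows 4-7 [u,v=01]: 0000  = hex 0
  rows 8-11 [u,v=10]: 0100  = hex 4
  rows 12-15 [u,v=11]: 0100  = hex 4
Counterexample vector (row 0 .. row 15) = 0100000001000100
Output column grouped in 4s = 0100 0000 0100 0100 = 0x4044
Convert to decimal digit by digit (value = value*16 + digit):
  4 -> 4
  4*16 + 0 = 64
  64*16 + 4 = 1028
  1028*16 + 4 = 16452
Decimal = 16452

16452


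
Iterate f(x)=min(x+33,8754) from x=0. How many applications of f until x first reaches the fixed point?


Step 1: x=0, cap=8754, increment=33
Step 2: x grows by 33 each step until capped at 8754; fixed point is x=8754
Step 3: iterations = ceil(8754/33) = 266

266


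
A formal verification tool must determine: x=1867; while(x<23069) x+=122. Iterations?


Step 1: x goes from 1867 toward 23069 by 122; the body runs while x<23069, so iterations = ceil((bound-start)/step)
Step 2: Distance=21202
Step 3: ceil(21202/122)=174

174


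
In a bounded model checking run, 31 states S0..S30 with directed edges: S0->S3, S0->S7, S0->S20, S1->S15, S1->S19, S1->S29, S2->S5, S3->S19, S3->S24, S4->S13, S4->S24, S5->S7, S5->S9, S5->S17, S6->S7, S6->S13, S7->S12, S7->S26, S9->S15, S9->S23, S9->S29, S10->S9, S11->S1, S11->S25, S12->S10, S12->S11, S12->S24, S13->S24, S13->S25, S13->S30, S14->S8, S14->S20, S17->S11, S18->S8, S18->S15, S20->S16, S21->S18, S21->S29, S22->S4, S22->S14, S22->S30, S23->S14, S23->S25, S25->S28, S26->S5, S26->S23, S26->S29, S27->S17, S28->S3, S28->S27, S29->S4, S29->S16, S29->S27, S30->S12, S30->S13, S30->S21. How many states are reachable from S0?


BFS from S0:
  layer 0: {S0}
  layer 1: {S3, S7, S20}
  layer 2: {S12, S16, S19, S24, S26}
  layer 3: {S5, S10, S11, S23, S29}
  layer 4: {S1, S4, S9, S14, S17, S25, S27}
  layer 5: {S8, S13, S15, S28}
  layer 6: {S30}
  layer 7: {S21}
  layer 8: {S18}
Reachable set: {S0, S1, S3, S4, S5, S7, S8, S9, S10, S11, S12, S13, S14, S15, S16, S17, S18, S19, S20, S21, S23, S24, S25, S26, S27, S28, S29, S30}
Count = 28

28


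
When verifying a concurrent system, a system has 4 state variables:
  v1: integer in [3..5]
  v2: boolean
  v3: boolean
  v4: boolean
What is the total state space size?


State space = product of domain sizes of all variables.
Domain sizes:
  v1 (integer in [3..5]): 3
  v2 (boolean): 2
  v3 (boolean): 2
  v4 (boolean): 2
Product = 3 * 2 * 2 * 2 = 24

24


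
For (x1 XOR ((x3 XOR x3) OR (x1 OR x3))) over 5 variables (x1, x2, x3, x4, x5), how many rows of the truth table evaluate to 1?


Formula: (x1 XOR ((x3 XOR x3) OR (x1 OR x3))) over 5 vars (32 rows)
Evaluate each row (x1, x2, x3, x4, x5 as bits, MSB first):
  row 0 [00000]: (0 XOR ((0 XOR 0) OR (0 OR 0))) -> 0
  row 1 [00001]: (0 XOR ((0 XOR 0) OR (0 OR 0))) -> 0
  row 2 [00010]: (0 XOR ((0 XOR 0) OR (0 OR 0))) -> 0
  row 3 [00011]: (0 XOR ((0 XOR 0) OR (0 OR 0))) -> 0
  row 4 [00100]: (0 XOR ((1 XOR 1) OR (0 OR 1))) -> 1
  row 5 [00101]: (0 XOR ((1 XOR 1) OR (0 OR 1))) -> 1
  row 6 [00110]: (0 XOR ((1 XOR 1) OR (0 OR 1))) -> 1
  row 7 [00111]: (0 XOR ((1 XOR 1) OR (0 OR 1))) -> 1
  row 8 [01000]: (0 XOR ((0 XOR 0) OR (0 OR 0))) -> 0
  row 9 [01001]: (0 XOR ((0 XOR 0) OR (0 OR 0))) -> 0
  row 10 [01010]: (0 XOR ((0 XOR 0) OR (0 OR 0))) -> 0
  row 11 [01011]: (0 XOR ((0 XOR 0) OR (0 OR 0))) -> 0
  row 12 [01100]: (0 XOR ((1 XOR 1) OR (0 OR 1))) -> 1
  row 13 [01101]: (0 XOR ((1 XOR 1) OR (0 OR 1))) -> 1
  row 14 [01110]: (0 XOR ((1 XOR 1) OR (0 OR 1))) -> 1
  row 15 [01111]: (0 XOR ((1 XOR 1) OR (0 OR 1))) -> 1
  row 16 [10000]: (1 XOR ((0 XOR 0) OR (1 OR 0))) -> 0
  row 17 [10001]: (1 XOR ((0 XOR 0) OR (1 OR 0))) -> 0
  row 18 [10010]: (1 XOR ((0 XOR 0) OR (1 OR 0))) -> 0
  row 19 [10011]: (1 XOR ((0 XOR 0) OR (1 OR 0))) -> 0
  row 20 [10100]: (1 XOR ((1 XOR 1) OR (1 OR 1))) -> 0
  row 21 [10101]: (1 XOR ((1 XOR 1) OR (1 OR 1))) -> 0
  row 22 [10110]: (1 XOR ((1 XOR 1) OR (1 OR 1))) -> 0
  row 23 [10111]: (1 XOR ((1 XOR 1) OR (1 OR 1))) -> 0
  row 24 [11000]: (1 XOR ((0 XOR 0) OR (1 OR 0))) -> 0
  row 25 [11001]: (1 XOR ((0 XOR 0) OR (1 OR 0))) -> 0
  row 26 [11010]: (1 XOR ((0 XOR 0) OR (1 OR 0))) -> 0
  row 27 [11011]: (1 XOR ((0 XOR 0) OR (1 OR 0))) -> 0
  row 28 [11100]: (1 XOR ((1 XOR 1) OR (1 OR 1))) -> 0
  row 29 [11101]: (1 XOR ((1 XOR 1) OR (1 OR 1))) -> 0
  row 30 [11110]: (1 XOR ((1 XOR 1) OR (1 OR 1))) -> 0
  row 31 [11111]: (1 XOR ((1 XOR 1) OR (1 OR 1))) -> 0
Full result column, 8 rows per line (x1,x2 fixed per line; x3,x4,x5 runs 000..111 left to right):
  rows 0-7 [x1,x2=00]: 00001111  (ones: 4)
  rows 8-15 [x1,x2=01]: 00001111  (ones: 4)
  rows 16-23 [x1,x2=10]: 00000000  (ones: 0)
  rows 24-31 [x1,x2=11]: 00000000  (ones: 0)
Count of 1-rows = 4+4+0+0 = 8

8


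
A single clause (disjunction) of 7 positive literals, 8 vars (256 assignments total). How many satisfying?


Step 1: Total=2^8=256
Step 2: Unsat when all 7 false: 2^1=2
Step 3: Sat=256-2=254

254


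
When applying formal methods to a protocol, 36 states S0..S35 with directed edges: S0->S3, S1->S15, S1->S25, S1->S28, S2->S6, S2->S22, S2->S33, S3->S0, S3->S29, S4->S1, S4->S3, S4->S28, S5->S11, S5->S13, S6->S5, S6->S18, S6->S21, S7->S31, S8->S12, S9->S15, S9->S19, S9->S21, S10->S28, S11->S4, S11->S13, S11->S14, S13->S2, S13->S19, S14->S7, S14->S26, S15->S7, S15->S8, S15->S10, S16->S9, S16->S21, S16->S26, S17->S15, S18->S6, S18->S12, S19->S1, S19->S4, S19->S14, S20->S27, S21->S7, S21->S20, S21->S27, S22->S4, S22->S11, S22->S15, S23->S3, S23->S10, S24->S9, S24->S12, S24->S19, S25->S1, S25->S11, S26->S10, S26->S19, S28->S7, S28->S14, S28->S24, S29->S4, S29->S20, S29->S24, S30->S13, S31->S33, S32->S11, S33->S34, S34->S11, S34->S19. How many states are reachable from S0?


BFS from S0:
  layer 0: {S0}
  layer 1: {S3}
  layer 2: {S29}
  layer 3: {S4, S20, S24}
  layer 4: {S1, S9, S12, S19, S27, S28}
  layer 5: {S7, S14, S15, S21, S25}
  layer 6: {S8, S10, S11, S26, S31}
  layer 7: {S13, S33}
  layer 8: {S2, S34}
  layer 9: {S6, S22}
  layer 10: {S5, S18}
Reachable set: {S0, S1, S2, S3, S4, S5, S6, S7, S8, S9, S10, S11, S12, S13, S14, S15, S18, S19, S20, S21, S22, S24, S25, S26, S27, S28, S29, S31, S33, S34}
Count = 30

30


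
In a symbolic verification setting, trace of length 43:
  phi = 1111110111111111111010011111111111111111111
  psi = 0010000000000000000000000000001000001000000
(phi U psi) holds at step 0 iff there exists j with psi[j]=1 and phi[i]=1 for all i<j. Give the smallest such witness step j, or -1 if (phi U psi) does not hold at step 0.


(phi U psi) at 0: need smallest j with psi[j]=1 and phi[i]=1 for all i in [0,j).
Scan from step 0:
  step 0: phi=1, psi=0 -> continue
  step 1: phi=1, psi=0 -> continue
  step 2: psi=1 and phi held for [0,2) -> witness found
Witness step = 2

2


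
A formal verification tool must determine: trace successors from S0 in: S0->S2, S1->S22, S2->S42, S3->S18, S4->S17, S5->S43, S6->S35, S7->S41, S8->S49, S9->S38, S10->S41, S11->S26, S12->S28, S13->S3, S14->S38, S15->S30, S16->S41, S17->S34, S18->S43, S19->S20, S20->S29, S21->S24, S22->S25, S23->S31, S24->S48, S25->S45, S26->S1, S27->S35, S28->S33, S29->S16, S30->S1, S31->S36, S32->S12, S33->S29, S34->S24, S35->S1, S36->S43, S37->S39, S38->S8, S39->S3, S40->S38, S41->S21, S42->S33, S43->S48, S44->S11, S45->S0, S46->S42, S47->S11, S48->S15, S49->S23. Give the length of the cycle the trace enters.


Trace from S0 until a state repeats:
  S0 -> S2 -> S42 -> S33 -> S29 -> S16 -> S41 -> S21 -> S24 -> S48 -> S15 -> S30 -> S1 -> S22 -> S25 -> S45 -> S0
S0 first seen at step 0, revisited at step 16.
Cycle length = 16 - 0 = 16

16


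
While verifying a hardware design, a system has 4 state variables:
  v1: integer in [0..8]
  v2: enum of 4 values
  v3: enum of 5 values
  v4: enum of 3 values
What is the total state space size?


State space = product of domain sizes of all variables.
Domain sizes:
  v1 (integer in [0..8]): 9
  v2 (enum of 4 values): 4
  v3 (enum of 5 values): 5
  v4 (enum of 3 values): 3
Product = 9 * 4 * 5 * 3 = 540

540


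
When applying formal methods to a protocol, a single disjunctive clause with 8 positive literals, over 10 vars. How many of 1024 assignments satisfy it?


Step 1: Total=2^10=1024
Step 2: Unsat when all 8 false: 2^2=4
Step 3: Sat=1024-4=1020

1020


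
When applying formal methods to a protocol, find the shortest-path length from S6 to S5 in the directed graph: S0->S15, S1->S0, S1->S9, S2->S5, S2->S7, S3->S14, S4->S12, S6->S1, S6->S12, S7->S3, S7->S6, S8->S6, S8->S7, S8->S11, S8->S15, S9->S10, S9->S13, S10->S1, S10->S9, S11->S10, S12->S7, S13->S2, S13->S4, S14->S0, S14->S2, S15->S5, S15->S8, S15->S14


BFS layer-by-layer from S6:
  dist 0: {S6}
  dist 1: {S1, S12}
  dist 2: {S0, S7, S9}
  dist 3: {S3, S10, S13, S15}
  dist 4: {S2, S4, S5, S8, S14}
  -> S5 reached at distance 4
Shortest path length = 4

4


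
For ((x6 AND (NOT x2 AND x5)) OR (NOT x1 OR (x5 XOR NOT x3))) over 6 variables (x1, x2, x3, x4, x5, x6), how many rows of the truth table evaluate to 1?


Formula: ((x6 AND (NOT x2 AND x5)) OR (NOT x1 OR (x5 XOR NOT x3))) over 6 vars (64 rows)
Evaluate each row (x1, x2, x3, x4, x5, x6 as bits, MSB first):
  row 0 [000000]: ((0 AND (NOT 0 AND 0)) OR (NOT 0 OR (0 XOR NOT 0))) -> 1
  row 1 [000001]: ((1 AND (NOT 0 AND 0)) OR (NOT 0 OR (0 XOR NOT 0))) -> 1
  row 2 [000010]: ((0 AND (NOT 0 AND 1)) OR (NOT 0 OR (1 XOR NOT 0))) -> 1
  row 3 [000011]: ((1 AND (NOT 0 AND 1)) OR (NOT 0 OR (1 XOR NOT 0))) -> 1
  row 4 [000100]: ((0 AND (NOT 0 AND 0)) OR (NOT 0 OR (0 XOR NOT 0))) -> 1
  (every remaining row is evaluated the same way; all 64 results are listed next)
Full result column, 8 rows per line (x1,x2,x3 fixed per line; x4,x5,x6 runs 000..111 left to right):
  rows 0-7 [x1,x2,x3=000]: 11111111  (ones: 8)
  rows 8-15 [x1,x2,x3=001]: 11111111  (ones: 8)
  rows 16-23 [x1,x2,x3=010]: 11111111  (ones: 8)
  rows 24-31 [x1,x2,x3=011]: 11111111  (ones: 8)
  rows 32-39 [x1,x2,x3=100]: 11011101  (ones: 6)
  rows 40-47 [x1,x2,x3=101]: 00110011  (ones: 4)
  rows 48-55 [x1,x2,x3=110]: 11001100  (ones: 4)
  rows 56-63 [x1,x2,x3=111]: 00110011  (ones: 4)
Count of 1-rows = 8+8+8+8+6+4+4+4 = 50

50


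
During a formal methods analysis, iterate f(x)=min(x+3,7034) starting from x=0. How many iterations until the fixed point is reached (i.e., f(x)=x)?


Step 1: x=0, cap=7034, increment=3
Step 2: x grows by 3 each step until capped at 7034; fixed point is x=7034
Step 3: iterations = ceil(7034/3) = 2345

2345


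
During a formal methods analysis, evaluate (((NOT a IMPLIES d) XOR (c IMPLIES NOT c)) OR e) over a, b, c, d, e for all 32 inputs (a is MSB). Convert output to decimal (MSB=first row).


Formula: (((NOT a IMPLIES d) XOR (c IMPLIES NOT c)) OR e) over a, b, c, d, e (32 rows)
Evaluate each row (bits = a,b,c,d,e, MSB first):
  row 0 [00000]: (((NOT 0 IMPLIES 0) XOR (0 IMPLIES NOT 0)) OR 0) -> 1
  row 1 [00001]: (((NOT 0 IMPLIES 0) XOR (0 IMPLIES NOT 0)) OR 1) -> 1
  row 2 [00010]: (((NOT 0 IMPLIES 1) XOR (0 IMPLIES NOT 0)) OR 0) -> 0
  row 3 [00011]: (((NOT 0 IMPLIES 1) XOR (0 IMPLIES NOT 0)) OR 1) -> 1
  row 4 [00100]: (((NOT 0 IMPLIES 0) XOR (1 IMPLIES NOT 1)) OR 0) -> 0
  row 5 [00101]: (((NOT 0 IMPLIES 0) XOR (1 IMPLIES NOT 1)) OR 1) -> 1
  row 6 [00110]: (((NOT 0 IMPLIES 1) XOR (1 IMPLIES NOT 1)) OR 0) -> 1
  row 7 [00111]: (((NOT 0 IMPLIES 1) XOR (1 IMPLIES NOT 1)) OR 1) -> 1
  row 8 [01000]: (((NOT 0 IMPLIES 0) XOR (0 IMPLIES NOT 0)) OR 0) -> 1
  row 9 [01001]: (((NOT 0 IMPLIES 0) XOR (0 IMPLIES NOT 0)) OR 1) -> 1
  row 10 [01010]: (((NOT 0 IMPLIES 1) XOR (0 IMPLIES NOT 0)) OR 0) -> 0
  row 11 [01011]: (((NOT 0 IMPLIES 1) XOR (0 IMPLIES NOT 0)) OR 1) -> 1
  row 12 [01100]: (((NOT 0 IMPLIES 0) XOR (1 IMPLIES NOT 1)) OR 0) -> 0
  row 13 [01101]: (((NOT 0 IMPLIES 0) XOR (1 IMPLIES NOT 1)) OR 1) -> 1
  row 14 [01110]: (((NOT 0 IMPLIES 1) XOR (1 IMPLIES NOT 1)) OR 0) -> 1
  row 15 [01111]: (((NOT 0 IMPLIES 1) XOR (1 IMPLIES NOT 1)) OR 1) -> 1
  row 16 [10000]: (((NOT 1 IMPLIES 0) XOR (0 IMPLIES NOT 0)) OR 0) -> 0
  row 17 [10001]: (((NOT 1 IMPLIES 0) XOR (0 IMPLIES NOT 0)) OR 1) -> 1
  row 18 [10010]: (((NOT 1 IMPLIES 1) XOR (0 IMPLIES NOT 0)) OR 0) -> 0
  row 19 [10011]: (((NOT 1 IMPLIES 1) XOR (0 IMPLIES NOT 0)) OR 1) -> 1
  row 20 [10100]: (((NOT 1 IMPLIES 0) XOR (1 IMPLIES NOT 1)) OR 0) -> 1
  row 21 [10101]: (((NOT 1 IMPLIES 0) XOR (1 IMPLIES NOT 1)) OR 1) -> 1
  row 22 [10110]: (((NOT 1 IMPLIES 1) XOR (1 IMPLIES NOT 1)) OR 0) -> 1
  row 23 [10111]: (((NOT 1 IMPLIES 1) XOR (1 IMPLIES NOT 1)) OR 1) -> 1
  row 24 [11000]: (((NOT 1 IMPLIES 0) XOR (0 IMPLIES NOT 0)) OR 0) -> 0
  row 25 [11001]: (((NOT 1 IMPLIES 0) XOR (0 IMPLIES NOT 0)) OR 1) -> 1
  row 26 [11010]: (((NOT 1 IMPLIES 1) XOR (0 IMPLIES NOT 0)) OR 0) -> 0
  row 27 [11011]: (((NOT 1 IMPLIES 1) XOR (0 IMPLIES NOT 0)) OR 1) -> 1
  row 28 [11100]: (((NOT 1 IMPLIES 0) XOR (1 IMPLIES NOT 1)) OR 0) -> 1
  row 29 [11101]: (((NOT 1 IMPLIES 0) XOR (1 IMPLIES NOT 1)) OR 1) -> 1
  row 30 [11110]: (((NOT 1 IMPLIES 1) XOR (1 IMPLIES NOT 1)) OR 0) -> 1
  row 31 [11111]: (((NOT 1 IMPLIES 1) XOR (1 IMPLIES NOT 1)) OR 1) -> 1
Full result column, 4 rows per line (a,b,c fixed per line; d,e runs 00..11 left to right):
  rows 0-3 [a,b,c=000]: 1101  = hex D
  rows 4-7 [a,b,c=001]: 0111  = hex 7
  rows 8-11 [a,b,c=010]: 1101  = hex D
  rows 12-15 [a,b,c=011]: 0111  = hex 7
  rows 16-19 [a,b,c=100]: 0101  = hex 5
  rows 20-23 [a,b,c=101]: 1111  = hex F
  rows 24-27 [a,b,c=110]: 0101  = hex 5
  rows 28-31 [a,b,c=111]: 1111  = hex F
Output column (row 0 .. row 31) = 11010111110101110101111101011111
Output column grouped in 4s = 1101 0111 1101 0111 0101 1111 0101 1111 = 0xD7D75F5F
Convert to decimal digit by digit (value = value*16 + digit):
  D -> 13
  13*16 + 7 = 215
  215*16 + 13 (D) = 3453
  3453*16 + 7 = 55255
  55255*16 + 5 = 884085
  884085*16 + 15 (F) = 14145375
  14145375*16 + 5 = 226326005
  226326005*16 + 15 (F) = 3621216095
Decimal = 3621216095

3621216095


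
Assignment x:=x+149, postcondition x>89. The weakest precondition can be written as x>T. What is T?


Formula: wp(x:=E, P) = P[E/x] (substitute E for x in postcondition)
Step 1: Postcondition: x>89
Step 2: Substitute x+149 for x: x+149>89
Step 3: Solve for x: x > 89-149 = -60

-60


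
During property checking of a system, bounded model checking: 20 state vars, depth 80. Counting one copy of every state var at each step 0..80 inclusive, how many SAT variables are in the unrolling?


BMC unrolls to depth k, creating one copy of each state var for steps 0..k.
Step count = 80 + 1 = 81 (steps 0 through 80)
Vars per step = 20
Total = 20 * 81 = 1620

1620
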